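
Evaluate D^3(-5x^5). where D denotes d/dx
- 300 x^{2}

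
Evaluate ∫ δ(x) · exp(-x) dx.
1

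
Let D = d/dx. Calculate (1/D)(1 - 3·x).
- \frac{3 x^{2}}{2} + x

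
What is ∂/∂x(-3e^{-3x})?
9 e^{- 3 x}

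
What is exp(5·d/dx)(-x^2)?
- x^{2} - 10 x - 25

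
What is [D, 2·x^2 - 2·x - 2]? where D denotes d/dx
4 x - 2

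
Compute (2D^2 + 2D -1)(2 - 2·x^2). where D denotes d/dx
2 x^{2} - 8 x - 10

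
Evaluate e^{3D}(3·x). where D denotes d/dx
3 x + 9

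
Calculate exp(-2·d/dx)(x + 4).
x + 2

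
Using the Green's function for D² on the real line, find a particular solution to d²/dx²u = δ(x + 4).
\frac{|x + 4|}{2}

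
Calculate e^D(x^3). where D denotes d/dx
x^{3} + 3 x^{2} + 3 x + 1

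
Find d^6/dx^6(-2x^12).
- 1330560 x^{6}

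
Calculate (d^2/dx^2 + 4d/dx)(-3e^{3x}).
- 63 e^{3 x}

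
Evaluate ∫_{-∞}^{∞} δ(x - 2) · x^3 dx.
8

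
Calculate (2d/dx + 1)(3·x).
3 x + 6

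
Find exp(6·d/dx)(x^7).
x^{7} + 42 x^{6} + 756 x^{5} + 7560 x^{4} + 45360 x^{3} + 163296 x^{2} + 326592 x + 279936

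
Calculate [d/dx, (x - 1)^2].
2 x - 2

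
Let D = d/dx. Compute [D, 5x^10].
50 x^{9}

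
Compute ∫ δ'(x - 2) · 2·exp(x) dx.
- 2 e^{2}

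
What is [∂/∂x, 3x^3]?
9 x^{2}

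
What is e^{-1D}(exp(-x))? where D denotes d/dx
e^{1 - x}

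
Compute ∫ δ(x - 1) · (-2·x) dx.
-2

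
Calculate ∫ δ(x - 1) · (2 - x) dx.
1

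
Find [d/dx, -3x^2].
- 6 x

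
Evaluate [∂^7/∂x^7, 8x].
56\frac{d^{6}}{dx^{6}}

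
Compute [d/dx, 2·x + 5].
2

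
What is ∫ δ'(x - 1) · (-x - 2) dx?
1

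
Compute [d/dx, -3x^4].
- 12 x^{3}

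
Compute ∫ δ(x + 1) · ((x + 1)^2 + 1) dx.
1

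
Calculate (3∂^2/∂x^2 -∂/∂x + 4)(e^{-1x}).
8 e^{- x}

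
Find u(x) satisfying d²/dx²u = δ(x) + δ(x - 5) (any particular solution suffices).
\frac{|x|}{2} + \frac{|x - 5|}{2}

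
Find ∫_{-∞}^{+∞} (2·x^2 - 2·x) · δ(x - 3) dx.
12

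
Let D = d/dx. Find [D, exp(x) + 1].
e^{x}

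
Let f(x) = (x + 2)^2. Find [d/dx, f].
2 x + 4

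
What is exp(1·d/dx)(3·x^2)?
3 x^{2} + 6 x + 3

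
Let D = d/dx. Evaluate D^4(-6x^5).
- 720 x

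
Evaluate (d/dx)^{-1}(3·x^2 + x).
x^{3} + \frac{x^{2}}{2}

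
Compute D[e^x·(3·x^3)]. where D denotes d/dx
3 x^{2} \left(x + 3\right) e^{x}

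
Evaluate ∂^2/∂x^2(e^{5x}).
25 e^{5 x}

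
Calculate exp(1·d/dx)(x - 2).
x - 1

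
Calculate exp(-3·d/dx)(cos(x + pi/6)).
\cos{\left(x - 3 + \frac{\pi}{6} \right)}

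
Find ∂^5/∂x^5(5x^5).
600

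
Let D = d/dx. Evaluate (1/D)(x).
\frac{x^{2}}{2}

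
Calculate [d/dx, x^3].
3 x^{2}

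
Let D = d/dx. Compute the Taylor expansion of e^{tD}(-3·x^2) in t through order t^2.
- 3 t^{2} - 6 t x - 3 x^{2}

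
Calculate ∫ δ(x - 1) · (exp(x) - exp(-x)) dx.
2 \sinh{\left(1 \right)}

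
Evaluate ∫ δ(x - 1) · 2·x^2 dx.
2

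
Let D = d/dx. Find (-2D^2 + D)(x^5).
5 x^{3} \left(x - 8\right)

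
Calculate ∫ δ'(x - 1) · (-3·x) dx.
3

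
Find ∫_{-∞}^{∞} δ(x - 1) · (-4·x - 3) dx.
-7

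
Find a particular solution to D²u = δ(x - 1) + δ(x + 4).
\frac{|x - 1|}{2} + \frac{|x + 4|}{2}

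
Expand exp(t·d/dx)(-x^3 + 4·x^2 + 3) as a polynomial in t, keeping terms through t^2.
t^{2} \left(4 - 3 x\right) - t x \left(3 x - 8\right) - x^{3} + 4 x^{2} + 3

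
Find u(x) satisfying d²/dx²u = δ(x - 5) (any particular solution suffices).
\frac{|x - 5|}{2}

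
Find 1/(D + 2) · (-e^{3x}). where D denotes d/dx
- \frac{e^{3 x}}{5}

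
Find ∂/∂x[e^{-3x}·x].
\left(1 - 3 x\right) e^{- 3 x}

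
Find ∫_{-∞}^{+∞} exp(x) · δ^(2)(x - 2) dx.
e^{2}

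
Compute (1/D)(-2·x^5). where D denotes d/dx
- \frac{x^{6}}{3}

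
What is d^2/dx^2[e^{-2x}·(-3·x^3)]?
6 x \left(- 2 x^{2} + 6 x - 3\right) e^{- 2 x}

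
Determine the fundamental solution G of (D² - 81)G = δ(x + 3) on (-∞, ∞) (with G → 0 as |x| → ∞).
-\frac{e^{-9|x + 3|}}{18}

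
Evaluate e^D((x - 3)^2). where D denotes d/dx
x^{2} - 4 x + 4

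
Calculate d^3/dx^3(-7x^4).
- 168 x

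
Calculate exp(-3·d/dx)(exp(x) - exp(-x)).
- e^{3 - x} + e^{x - 3}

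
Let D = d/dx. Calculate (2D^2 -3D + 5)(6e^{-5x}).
420 e^{- 5 x}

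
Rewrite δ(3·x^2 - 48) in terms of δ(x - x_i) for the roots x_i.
\frac{\delta(x - 4) + \delta(x + 4)}{24}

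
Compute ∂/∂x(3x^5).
15 x^{4}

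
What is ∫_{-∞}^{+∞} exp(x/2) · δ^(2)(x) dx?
\frac{1}{4}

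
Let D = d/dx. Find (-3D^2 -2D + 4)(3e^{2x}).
- 36 e^{2 x}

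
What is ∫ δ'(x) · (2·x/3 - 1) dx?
- \frac{2}{3}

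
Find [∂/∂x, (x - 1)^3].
3 \left(x - 1\right)^{2}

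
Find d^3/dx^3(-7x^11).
- 6930 x^{8}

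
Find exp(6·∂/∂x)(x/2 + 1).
\frac{x}{2} + 4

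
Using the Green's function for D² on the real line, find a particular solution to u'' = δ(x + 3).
\frac{|x + 3|}{2}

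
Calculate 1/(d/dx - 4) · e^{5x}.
e^{5 x}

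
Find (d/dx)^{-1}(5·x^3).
\frac{5 x^{4}}{4}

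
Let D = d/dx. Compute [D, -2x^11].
- 22 x^{10}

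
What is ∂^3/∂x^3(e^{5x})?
125 e^{5 x}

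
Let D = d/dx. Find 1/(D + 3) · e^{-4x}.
- e^{- 4 x}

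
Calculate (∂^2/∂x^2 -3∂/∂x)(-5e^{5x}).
- 50 e^{5 x}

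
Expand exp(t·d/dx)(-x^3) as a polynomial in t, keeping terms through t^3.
- t^{3} - 3 t^{2} x - 3 t x^{2} - x^{3}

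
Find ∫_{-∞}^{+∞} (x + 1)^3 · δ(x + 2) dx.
-1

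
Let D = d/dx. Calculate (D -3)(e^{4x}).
e^{4 x}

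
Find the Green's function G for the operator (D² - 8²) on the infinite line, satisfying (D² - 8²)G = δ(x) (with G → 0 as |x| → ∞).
-\frac{e^{-8|x|}}{16}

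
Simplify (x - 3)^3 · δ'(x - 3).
0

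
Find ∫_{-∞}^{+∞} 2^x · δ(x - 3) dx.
8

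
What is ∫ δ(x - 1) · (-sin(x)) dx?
- \sin{\left(1 \right)}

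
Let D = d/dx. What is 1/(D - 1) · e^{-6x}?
- \frac{e^{- 6 x}}{7}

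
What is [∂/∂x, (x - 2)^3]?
3 \left(x - 2\right)^{2}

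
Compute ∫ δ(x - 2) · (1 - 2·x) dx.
-3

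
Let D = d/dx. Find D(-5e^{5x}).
- 25 e^{5 x}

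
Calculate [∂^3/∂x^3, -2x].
-6\frac{d^{2}}{dx^{2}}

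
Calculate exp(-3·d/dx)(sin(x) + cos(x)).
\sqrt{2} \cos{\left(- x + \frac{\pi}{4} + 3 \right)}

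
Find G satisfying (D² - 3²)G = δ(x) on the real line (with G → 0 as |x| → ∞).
-\frac{e^{-3|x|}}{6}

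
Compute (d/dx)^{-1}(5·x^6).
\frac{5 x^{7}}{7}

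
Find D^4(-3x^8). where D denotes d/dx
- 5040 x^{4}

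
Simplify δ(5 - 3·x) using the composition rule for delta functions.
\frac{\delta(x - 5/3)}{3}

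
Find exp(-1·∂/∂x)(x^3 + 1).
x \left(x^{2} - 3 x + 3\right)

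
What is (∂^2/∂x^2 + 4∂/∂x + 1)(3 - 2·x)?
- 2 x - 5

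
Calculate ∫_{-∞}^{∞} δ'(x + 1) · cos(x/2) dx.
- \frac{\sin{\left(\frac{1}{2} \right)}}{2}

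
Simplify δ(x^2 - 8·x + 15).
\frac{\delta(x - 3) + \delta(x - 5)}{2}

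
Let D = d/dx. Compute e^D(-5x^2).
- 5 x^{2} - 10 x - 5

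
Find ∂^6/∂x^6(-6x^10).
- 907200 x^{4}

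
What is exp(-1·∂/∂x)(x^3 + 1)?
x \left(x^{2} - 3 x + 3\right)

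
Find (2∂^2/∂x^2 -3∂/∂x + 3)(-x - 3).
- 3 x - 6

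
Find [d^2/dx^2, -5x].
-10\frac{d}{dx}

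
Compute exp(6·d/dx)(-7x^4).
- 7 x^{4} - 168 x^{3} - 1512 x^{2} - 6048 x - 9072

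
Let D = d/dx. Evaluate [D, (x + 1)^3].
3 \left(x + 1\right)^{2}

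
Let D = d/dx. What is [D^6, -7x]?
-42D^{5}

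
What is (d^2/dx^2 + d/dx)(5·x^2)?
10 x + 10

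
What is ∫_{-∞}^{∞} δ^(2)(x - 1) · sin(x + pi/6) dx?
- \sin{\left(\frac{\pi}{6} + 1 \right)}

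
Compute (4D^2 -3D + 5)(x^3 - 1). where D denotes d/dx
5 x^{3} - 9 x^{2} + 24 x - 5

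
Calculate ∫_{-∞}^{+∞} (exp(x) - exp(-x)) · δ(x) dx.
0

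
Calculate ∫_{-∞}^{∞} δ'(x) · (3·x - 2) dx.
-3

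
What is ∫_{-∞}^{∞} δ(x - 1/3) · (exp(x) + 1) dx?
1 + e^{\frac{1}{3}}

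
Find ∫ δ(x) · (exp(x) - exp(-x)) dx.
0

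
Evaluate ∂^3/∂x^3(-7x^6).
- 840 x^{3}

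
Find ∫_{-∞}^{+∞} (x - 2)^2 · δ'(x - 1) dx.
2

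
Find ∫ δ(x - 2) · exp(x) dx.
e^{2}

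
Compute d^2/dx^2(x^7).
42 x^{5}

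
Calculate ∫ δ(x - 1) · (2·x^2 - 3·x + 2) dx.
1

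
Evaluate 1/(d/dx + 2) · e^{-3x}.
- e^{- 3 x}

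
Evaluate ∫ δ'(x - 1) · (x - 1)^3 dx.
0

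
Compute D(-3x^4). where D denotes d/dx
- 12 x^{3}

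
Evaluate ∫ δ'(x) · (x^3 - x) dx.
1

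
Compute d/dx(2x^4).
8 x^{3}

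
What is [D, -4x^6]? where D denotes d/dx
- 24 x^{5}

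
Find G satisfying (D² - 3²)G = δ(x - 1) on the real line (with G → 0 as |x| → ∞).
-\frac{e^{-3|x - 1|}}{6}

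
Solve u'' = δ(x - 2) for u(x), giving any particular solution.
\frac{|x - 2|}{2}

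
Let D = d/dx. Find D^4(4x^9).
12096 x^{5}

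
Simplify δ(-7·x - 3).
\frac{\delta(x + 3/7)}{7}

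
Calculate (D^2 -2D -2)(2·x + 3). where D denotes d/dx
- 4 x - 10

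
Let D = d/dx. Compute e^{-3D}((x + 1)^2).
x^{2} - 4 x + 4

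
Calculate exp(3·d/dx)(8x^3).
8 x^{3} + 72 x^{2} + 216 x + 216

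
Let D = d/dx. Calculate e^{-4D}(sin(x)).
\sin{\left(x - 4 \right)}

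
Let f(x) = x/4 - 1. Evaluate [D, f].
\frac{1}{4}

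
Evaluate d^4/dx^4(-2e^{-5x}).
- 1250 e^{- 5 x}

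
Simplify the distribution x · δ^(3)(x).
-3\delta^{(2)}(x)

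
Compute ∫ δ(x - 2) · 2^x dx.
4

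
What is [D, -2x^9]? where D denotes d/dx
- 18 x^{8}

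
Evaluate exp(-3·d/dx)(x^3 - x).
x^{3} - 9 x^{2} + 26 x - 24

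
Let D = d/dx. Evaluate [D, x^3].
3 x^{2}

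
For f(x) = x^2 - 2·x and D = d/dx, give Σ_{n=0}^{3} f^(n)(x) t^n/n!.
t^{2} + 2 t \left(x - 1\right) + x^{2} - 2 x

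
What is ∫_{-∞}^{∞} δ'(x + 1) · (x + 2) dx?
-1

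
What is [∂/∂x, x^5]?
5 x^{4}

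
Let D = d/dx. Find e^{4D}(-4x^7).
- 4 x^{7} - 112 x^{6} - 1344 x^{5} - 8960 x^{4} - 35840 x^{3} - 86016 x^{2} - 114688 x - 65536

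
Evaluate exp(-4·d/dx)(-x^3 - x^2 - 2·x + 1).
- x^{3} + 11 x^{2} - 42 x + 57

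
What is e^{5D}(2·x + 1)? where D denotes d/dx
2 x + 11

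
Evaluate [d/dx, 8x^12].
96 x^{11}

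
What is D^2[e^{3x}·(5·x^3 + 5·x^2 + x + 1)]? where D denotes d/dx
\left(45 x^{3} + 135 x^{2} + 99 x + 25\right) e^{3 x}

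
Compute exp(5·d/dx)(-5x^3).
- 5 x^{3} - 75 x^{2} - 375 x - 625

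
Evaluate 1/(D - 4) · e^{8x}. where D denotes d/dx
\frac{e^{8 x}}{4}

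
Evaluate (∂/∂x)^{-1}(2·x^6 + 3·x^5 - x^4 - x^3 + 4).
\frac{2 x^{7}}{7} + \frac{x^{6}}{2} - \frac{x^{5}}{5} - \frac{x^{4}}{4} + 4 x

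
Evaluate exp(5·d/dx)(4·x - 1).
4 x + 19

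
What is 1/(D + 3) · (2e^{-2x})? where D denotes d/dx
2 e^{- 2 x}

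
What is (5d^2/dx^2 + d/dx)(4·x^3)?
12 x \left(x + 10\right)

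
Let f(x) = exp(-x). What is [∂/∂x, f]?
- e^{- x}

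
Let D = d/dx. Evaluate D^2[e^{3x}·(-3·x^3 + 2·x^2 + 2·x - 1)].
\left(- 27 x^{3} - 36 x^{2} + 24 x + 7\right) e^{3 x}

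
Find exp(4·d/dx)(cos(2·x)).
\cos{\left(2 x + 8 \right)}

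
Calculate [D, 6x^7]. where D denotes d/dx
42 x^{6}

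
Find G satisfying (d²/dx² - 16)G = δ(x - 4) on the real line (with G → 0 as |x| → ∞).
-\frac{e^{-4|x - 4|}}{8}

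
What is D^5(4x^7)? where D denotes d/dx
10080 x^{2}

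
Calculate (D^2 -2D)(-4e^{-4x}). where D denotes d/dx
- 96 e^{- 4 x}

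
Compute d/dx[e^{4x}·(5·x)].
\left(20 x + 5\right) e^{4 x}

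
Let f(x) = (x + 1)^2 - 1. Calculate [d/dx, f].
2 x + 2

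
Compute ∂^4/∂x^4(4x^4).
96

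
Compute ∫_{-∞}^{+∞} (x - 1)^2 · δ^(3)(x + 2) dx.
0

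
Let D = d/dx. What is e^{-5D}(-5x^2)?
- 5 x^{2} + 50 x - 125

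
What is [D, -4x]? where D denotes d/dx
-4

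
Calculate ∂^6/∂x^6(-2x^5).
0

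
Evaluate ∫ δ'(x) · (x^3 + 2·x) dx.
-2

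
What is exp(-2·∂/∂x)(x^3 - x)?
x^{3} - 6 x^{2} + 11 x - 6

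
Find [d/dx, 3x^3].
9 x^{2}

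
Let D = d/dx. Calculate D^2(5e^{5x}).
125 e^{5 x}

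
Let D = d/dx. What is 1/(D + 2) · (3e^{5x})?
\frac{3 e^{5 x}}{7}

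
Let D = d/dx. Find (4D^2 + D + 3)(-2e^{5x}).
- 216 e^{5 x}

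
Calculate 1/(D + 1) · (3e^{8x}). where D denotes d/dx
\frac{e^{8 x}}{3}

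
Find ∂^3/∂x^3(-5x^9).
- 2520 x^{6}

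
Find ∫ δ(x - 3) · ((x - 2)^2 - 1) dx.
0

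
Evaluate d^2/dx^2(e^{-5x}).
25 e^{- 5 x}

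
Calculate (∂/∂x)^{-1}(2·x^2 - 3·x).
\frac{2 x^{3}}{3} - \frac{3 x^{2}}{2}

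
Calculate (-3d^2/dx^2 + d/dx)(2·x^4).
8 x^{2} \left(x - 9\right)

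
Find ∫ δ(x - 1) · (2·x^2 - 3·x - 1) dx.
-2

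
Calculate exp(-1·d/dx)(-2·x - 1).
1 - 2 x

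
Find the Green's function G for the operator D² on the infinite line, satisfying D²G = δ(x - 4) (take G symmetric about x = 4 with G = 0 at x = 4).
\frac{|x - 4|}{2}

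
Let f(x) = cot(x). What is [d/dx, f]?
- \frac{1}{\sin^{2}{\left(x \right)}}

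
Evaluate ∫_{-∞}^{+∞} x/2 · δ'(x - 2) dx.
- \frac{1}{2}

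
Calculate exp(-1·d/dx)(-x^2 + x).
- x^{2} + 3 x - 2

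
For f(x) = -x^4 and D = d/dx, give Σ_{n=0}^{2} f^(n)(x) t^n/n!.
x^{2} \left(- 6 t^{2} - 4 t x - x^{2}\right)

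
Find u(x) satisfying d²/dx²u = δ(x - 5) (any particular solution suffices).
\frac{|x - 5|}{2}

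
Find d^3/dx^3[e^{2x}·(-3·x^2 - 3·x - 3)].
24 \left(- x^{2} - 4 x - 4\right) e^{2 x}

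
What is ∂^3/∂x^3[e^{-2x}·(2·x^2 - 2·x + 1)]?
8 \left(- 2 x^{2} + 8 x - 7\right) e^{- 2 x}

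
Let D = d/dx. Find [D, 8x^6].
48 x^{5}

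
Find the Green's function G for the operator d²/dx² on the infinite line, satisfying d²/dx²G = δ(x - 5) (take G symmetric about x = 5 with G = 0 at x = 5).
\frac{|x - 5|}{2}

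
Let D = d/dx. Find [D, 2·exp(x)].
2 e^{x}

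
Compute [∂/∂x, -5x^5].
- 25 x^{4}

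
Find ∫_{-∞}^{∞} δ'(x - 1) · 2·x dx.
-2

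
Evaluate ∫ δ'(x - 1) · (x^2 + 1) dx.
-2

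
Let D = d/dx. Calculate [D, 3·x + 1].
3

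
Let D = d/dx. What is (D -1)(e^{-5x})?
- 6 e^{- 5 x}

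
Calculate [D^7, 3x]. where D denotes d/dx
21D^{6}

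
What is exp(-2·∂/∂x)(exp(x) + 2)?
e^{x - 2} + 2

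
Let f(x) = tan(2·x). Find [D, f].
\frac{2}{\cos^{2}{\left(2 x \right)}}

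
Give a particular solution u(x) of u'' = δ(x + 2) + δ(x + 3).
\frac{|x + 2|}{2} + \frac{|x + 3|}{2}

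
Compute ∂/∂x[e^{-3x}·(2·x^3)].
6 x^{2} \left(1 - x\right) e^{- 3 x}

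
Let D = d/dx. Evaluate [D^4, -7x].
-28D^{3}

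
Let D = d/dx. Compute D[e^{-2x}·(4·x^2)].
8 x \left(1 - x\right) e^{- 2 x}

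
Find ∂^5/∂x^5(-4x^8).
- 26880 x^{3}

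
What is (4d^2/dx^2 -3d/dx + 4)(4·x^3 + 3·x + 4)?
16 x^{3} - 36 x^{2} + 108 x + 7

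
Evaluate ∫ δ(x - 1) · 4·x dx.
4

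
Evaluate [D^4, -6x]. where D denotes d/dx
-24D^{3}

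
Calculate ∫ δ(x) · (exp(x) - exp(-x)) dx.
0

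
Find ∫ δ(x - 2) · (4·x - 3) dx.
5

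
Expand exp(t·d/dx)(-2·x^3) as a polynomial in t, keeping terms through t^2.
2 x \left(- 3 t^{2} - 3 t x - x^{2}\right)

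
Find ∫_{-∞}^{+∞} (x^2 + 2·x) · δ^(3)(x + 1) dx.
0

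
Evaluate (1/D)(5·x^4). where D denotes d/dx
x^{5}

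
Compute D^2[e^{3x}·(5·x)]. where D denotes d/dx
\left(45 x + 30\right) e^{3 x}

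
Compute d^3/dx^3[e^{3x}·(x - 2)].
27 \left(x - 1\right) e^{3 x}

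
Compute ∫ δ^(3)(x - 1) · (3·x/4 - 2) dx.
0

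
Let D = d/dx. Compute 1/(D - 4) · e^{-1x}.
- \frac{e^{- x}}{5}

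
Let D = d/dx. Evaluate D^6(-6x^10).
- 907200 x^{4}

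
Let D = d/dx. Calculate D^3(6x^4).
144 x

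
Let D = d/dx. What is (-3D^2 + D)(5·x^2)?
10 x - 30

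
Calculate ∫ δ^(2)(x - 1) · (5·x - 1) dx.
0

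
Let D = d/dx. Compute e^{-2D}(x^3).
x^{3} - 6 x^{2} + 12 x - 8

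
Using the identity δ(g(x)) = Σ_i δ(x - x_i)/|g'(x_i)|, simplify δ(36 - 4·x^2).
\frac{\delta(x - 3) + \delta(x + 3)}{24}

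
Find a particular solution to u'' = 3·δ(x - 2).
\frac{3|x - 2|}{2}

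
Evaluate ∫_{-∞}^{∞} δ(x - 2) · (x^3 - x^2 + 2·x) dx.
8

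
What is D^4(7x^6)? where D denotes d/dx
2520 x^{2}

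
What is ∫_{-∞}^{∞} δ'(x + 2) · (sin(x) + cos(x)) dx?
- \sin{\left(2 \right)} - \cos{\left(2 \right)}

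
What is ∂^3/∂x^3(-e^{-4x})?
64 e^{- 4 x}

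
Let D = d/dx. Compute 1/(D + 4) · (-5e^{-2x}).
- \frac{5 e^{- 2 x}}{2}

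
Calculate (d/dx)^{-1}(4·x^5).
\frac{2 x^{6}}{3}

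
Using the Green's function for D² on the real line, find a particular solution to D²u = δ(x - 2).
\frac{|x - 2|}{2}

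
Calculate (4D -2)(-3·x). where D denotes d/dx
6 x - 12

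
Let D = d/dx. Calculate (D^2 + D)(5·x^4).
20 x^{2} \left(x + 3\right)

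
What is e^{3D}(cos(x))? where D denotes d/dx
\cos{\left(x + 3 \right)}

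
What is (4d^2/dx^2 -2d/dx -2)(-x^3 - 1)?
2 x^{3} + 6 x^{2} - 24 x + 2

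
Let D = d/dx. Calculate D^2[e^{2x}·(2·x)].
8 \left(x + 1\right) e^{2 x}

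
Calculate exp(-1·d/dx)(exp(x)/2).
\frac{e^{x - 1}}{2}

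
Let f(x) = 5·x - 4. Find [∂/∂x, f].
5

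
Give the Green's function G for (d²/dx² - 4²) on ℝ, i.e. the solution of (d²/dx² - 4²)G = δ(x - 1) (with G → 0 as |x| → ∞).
-\frac{e^{-4|x - 1|}}{8}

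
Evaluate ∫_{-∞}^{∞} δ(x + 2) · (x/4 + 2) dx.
\frac{3}{2}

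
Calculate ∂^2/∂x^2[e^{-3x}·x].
3 \left(3 x - 2\right) e^{- 3 x}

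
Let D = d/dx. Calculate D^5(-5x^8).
- 33600 x^{3}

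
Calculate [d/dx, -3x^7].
- 21 x^{6}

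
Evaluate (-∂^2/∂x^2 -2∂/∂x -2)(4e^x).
- 20 e^{x}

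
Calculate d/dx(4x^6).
24 x^{5}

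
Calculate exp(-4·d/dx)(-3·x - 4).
8 - 3 x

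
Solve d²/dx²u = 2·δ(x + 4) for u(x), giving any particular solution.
|x + 4|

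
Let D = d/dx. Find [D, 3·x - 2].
3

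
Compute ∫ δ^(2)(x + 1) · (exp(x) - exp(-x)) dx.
- 2 \sinh{\left(1 \right)}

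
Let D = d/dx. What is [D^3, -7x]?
-21D^{2}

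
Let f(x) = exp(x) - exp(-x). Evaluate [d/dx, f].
2 \cosh{\left(x \right)}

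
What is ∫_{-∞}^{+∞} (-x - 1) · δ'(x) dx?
1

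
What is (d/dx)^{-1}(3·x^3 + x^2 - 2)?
\frac{3 x^{4}}{4} + \frac{x^{3}}{3} - 2 x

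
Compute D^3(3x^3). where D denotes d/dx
18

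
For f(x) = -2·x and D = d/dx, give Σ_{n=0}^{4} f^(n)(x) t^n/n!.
- 2 t - 2 x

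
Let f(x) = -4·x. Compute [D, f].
-4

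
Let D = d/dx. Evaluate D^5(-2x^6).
- 1440 x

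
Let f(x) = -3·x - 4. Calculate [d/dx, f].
-3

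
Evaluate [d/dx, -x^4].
- 4 x^{3}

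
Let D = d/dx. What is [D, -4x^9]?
- 36 x^{8}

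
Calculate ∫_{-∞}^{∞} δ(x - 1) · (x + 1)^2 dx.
4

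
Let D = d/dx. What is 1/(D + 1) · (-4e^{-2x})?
4 e^{- 2 x}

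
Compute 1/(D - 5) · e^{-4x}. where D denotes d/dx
- \frac{e^{- 4 x}}{9}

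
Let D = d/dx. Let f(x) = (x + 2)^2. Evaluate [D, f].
2 x + 4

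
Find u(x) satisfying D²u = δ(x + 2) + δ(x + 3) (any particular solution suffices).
\frac{|x + 2|}{2} + \frac{|x + 3|}{2}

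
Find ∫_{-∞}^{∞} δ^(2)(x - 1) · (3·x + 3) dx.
0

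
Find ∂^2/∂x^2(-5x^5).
- 100 x^{3}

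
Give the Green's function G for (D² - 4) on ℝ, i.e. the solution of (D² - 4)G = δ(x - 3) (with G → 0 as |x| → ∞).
-\frac{e^{-2|x - 3|}}{4}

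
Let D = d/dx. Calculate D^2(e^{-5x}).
25 e^{- 5 x}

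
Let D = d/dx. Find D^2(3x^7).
126 x^{5}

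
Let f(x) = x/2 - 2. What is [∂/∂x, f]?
\frac{1}{2}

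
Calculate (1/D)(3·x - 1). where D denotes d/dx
\frac{3 x^{2}}{2} - x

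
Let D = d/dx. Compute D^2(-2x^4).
- 24 x^{2}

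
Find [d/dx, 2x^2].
4 x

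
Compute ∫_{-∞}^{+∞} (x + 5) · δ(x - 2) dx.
7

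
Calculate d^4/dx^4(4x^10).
20160 x^{6}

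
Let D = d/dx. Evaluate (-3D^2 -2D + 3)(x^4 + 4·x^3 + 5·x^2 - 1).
3 x^{4} + 4 x^{3} - 45 x^{2} - 92 x - 33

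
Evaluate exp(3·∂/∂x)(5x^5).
5 x^{5} + 75 x^{4} + 450 x^{3} + 1350 x^{2} + 2025 x + 1215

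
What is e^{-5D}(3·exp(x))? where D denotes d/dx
3 e^{x - 5}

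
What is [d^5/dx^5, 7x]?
35\frac{d^{4}}{dx^{4}}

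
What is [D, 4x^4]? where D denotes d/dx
16 x^{3}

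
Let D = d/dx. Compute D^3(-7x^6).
- 840 x^{3}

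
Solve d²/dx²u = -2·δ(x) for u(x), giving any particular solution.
-|x|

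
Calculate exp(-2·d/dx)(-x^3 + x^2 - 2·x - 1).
- x^{3} + 7 x^{2} - 18 x + 15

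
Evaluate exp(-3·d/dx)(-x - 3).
- x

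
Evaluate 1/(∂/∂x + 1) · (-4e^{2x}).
- \frac{4 e^{2 x}}{3}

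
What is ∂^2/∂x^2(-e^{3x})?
- 9 e^{3 x}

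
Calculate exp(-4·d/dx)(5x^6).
5 x^{6} - 120 x^{5} + 1200 x^{4} - 6400 x^{3} + 19200 x^{2} - 30720 x + 20480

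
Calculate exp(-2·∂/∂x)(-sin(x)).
- \sin{\left(x - 2 \right)}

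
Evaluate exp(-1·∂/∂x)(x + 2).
x + 1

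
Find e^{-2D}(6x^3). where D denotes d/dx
6 x^{3} - 36 x^{2} + 72 x - 48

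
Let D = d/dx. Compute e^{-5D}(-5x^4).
- 5 x^{4} + 100 x^{3} - 750 x^{2} + 2500 x - 3125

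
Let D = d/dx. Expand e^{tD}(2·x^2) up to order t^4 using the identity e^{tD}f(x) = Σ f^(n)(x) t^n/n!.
2 t^{2} + 4 t x + 2 x^{2}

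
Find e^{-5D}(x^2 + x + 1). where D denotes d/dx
x^{2} - 9 x + 21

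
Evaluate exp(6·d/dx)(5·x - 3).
5 x + 27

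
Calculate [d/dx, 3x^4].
12 x^{3}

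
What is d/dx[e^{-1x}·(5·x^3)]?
5 x^{2} \left(3 - x\right) e^{- x}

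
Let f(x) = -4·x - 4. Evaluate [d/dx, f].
-4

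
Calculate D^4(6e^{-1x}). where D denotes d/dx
6 e^{- x}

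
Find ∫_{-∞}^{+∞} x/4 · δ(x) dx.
0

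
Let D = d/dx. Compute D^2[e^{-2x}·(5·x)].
20 \left(x - 1\right) e^{- 2 x}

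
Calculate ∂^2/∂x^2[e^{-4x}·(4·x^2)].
8 \left(8 x^{2} - 8 x + 1\right) e^{- 4 x}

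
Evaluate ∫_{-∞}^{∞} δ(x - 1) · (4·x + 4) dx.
8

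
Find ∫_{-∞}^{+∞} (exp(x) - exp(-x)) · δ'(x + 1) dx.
- 2 \cosh{\left(1 \right)}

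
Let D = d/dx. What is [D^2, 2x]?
4D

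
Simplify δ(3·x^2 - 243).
\frac{\delta(x - 9) + \delta(x + 9)}{54}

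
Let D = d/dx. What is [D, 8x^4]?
32 x^{3}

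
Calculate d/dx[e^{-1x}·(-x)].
\left(x - 1\right) e^{- x}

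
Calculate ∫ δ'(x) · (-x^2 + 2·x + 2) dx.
-2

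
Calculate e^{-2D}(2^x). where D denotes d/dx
2^{x - 2}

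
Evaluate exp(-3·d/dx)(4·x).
4 x - 12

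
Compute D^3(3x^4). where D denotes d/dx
72 x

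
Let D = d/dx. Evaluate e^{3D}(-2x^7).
- 2 x^{7} - 42 x^{6} - 378 x^{5} - 1890 x^{4} - 5670 x^{3} - 10206 x^{2} - 10206 x - 4374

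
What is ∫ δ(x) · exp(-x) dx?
1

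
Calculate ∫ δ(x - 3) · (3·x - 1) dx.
8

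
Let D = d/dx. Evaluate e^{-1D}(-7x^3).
- 7 x^{3} + 21 x^{2} - 21 x + 7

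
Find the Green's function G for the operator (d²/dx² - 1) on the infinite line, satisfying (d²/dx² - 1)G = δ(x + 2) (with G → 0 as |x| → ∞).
-\frac{e^{-|x + 2|}}{2}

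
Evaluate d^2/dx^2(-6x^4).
- 72 x^{2}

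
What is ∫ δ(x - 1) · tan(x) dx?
\tan{\left(1 \right)}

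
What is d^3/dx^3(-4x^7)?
- 840 x^{4}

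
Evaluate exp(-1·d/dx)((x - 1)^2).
x^{2} - 4 x + 4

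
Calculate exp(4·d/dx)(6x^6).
6 x^{6} + 144 x^{5} + 1440 x^{4} + 7680 x^{3} + 23040 x^{2} + 36864 x + 24576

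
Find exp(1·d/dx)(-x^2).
- x^{2} - 2 x - 1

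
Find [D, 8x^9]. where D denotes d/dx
72 x^{8}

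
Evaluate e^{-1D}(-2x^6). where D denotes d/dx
- 2 x^{6} + 12 x^{5} - 30 x^{4} + 40 x^{3} - 30 x^{2} + 12 x - 2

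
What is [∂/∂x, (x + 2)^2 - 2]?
2 x + 4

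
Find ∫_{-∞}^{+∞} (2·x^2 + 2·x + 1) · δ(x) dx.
1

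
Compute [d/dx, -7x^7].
- 49 x^{6}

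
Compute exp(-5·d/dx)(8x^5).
8 x^{5} - 200 x^{4} + 2000 x^{3} - 10000 x^{2} + 25000 x - 25000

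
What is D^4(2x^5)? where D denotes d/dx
240 x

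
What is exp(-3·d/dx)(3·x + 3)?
3 x - 6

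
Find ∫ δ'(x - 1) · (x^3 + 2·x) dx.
-5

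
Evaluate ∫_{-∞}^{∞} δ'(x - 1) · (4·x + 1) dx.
-4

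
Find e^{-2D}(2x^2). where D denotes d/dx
2 x^{2} - 8 x + 8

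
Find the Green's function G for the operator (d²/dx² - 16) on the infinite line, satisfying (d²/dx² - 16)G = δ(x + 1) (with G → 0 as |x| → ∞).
-\frac{e^{-4|x + 1|}}{8}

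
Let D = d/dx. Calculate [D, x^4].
4 x^{3}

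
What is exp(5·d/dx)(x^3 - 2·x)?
x^{3} + 15 x^{2} + 73 x + 115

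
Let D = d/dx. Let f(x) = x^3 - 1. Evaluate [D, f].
3 x^{2}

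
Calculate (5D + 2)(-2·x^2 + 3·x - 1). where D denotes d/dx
- 4 x^{2} - 14 x + 13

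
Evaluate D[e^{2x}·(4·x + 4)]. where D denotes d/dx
\left(8 x + 12\right) e^{2 x}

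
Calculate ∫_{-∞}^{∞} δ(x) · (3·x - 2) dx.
-2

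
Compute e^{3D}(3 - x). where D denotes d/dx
- x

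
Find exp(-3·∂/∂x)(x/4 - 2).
\frac{x}{4} - \frac{11}{4}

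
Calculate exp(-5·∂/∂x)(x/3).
\frac{x}{3} - \frac{5}{3}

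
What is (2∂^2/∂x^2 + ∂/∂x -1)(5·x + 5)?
- 5 x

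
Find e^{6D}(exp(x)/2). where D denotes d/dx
\frac{e^{x + 6}}{2}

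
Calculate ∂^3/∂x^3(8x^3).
48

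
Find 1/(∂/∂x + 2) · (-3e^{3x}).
- \frac{3 e^{3 x}}{5}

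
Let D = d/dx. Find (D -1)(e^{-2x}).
- 3 e^{- 2 x}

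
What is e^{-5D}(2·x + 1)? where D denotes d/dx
2 x - 9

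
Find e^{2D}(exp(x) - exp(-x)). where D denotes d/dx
2 \sinh{\left(x + 2 \right)}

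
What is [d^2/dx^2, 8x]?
16\frac{d}{dx}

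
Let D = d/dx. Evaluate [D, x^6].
6 x^{5}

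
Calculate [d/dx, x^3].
3 x^{2}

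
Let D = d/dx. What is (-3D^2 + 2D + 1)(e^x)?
0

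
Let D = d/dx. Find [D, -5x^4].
- 20 x^{3}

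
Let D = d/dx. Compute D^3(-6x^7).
- 1260 x^{4}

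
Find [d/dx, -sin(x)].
- \cos{\left(x \right)}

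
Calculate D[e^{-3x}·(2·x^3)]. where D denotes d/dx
6 x^{2} \left(1 - x\right) e^{- 3 x}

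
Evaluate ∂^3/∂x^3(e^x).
e^{x}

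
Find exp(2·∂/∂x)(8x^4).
8 x^{4} + 64 x^{3} + 192 x^{2} + 256 x + 128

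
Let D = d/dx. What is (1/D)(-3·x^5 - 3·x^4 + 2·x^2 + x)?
- \frac{x^{6}}{2} - \frac{3 x^{5}}{5} + \frac{2 x^{3}}{3} + \frac{x^{2}}{2}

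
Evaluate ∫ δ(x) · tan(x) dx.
0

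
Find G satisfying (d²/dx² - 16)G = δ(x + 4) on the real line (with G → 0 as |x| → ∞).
-\frac{e^{-4|x + 4|}}{8}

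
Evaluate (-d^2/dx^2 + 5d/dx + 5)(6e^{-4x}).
- 186 e^{- 4 x}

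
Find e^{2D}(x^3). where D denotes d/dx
x^{3} + 6 x^{2} + 12 x + 8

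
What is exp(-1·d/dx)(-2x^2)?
- 2 x^{2} + 4 x - 2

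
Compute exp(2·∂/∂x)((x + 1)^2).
x^{2} + 6 x + 9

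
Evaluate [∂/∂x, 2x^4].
8 x^{3}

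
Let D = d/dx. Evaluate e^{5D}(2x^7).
2 x^{7} + 70 x^{6} + 1050 x^{5} + 8750 x^{4} + 43750 x^{3} + 131250 x^{2} + 218750 x + 156250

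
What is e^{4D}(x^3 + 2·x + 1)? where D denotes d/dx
x^{3} + 12 x^{2} + 50 x + 73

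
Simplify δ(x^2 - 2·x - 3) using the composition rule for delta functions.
\frac{\delta(x - 3) + \delta(x + 1)}{4}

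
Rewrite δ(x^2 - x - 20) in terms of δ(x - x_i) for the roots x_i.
\frac{\delta(x + 4) + \delta(x - 5)}{9}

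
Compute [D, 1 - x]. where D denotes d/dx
-1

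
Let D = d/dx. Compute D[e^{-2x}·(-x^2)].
2 x \left(x - 1\right) e^{- 2 x}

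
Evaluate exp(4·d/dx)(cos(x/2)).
\cos{\left(\frac{x}{2} + 2 \right)}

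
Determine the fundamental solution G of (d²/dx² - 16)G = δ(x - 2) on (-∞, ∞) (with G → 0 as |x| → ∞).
-\frac{e^{-4|x - 2|}}{8}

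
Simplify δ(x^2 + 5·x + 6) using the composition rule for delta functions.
\frac{\delta(x + 2) + \delta(x + 3)}{1}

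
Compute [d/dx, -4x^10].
- 40 x^{9}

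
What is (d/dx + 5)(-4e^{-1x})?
- 16 e^{- x}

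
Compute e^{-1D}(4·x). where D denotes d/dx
4 x - 4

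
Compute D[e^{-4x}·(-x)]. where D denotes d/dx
\left(4 x - 1\right) e^{- 4 x}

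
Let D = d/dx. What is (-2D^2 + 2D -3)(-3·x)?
9 x - 6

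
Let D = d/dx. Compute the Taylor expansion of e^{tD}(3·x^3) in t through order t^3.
3 t^{3} + 9 t^{2} x + 9 t x^{2} + 3 x^{3}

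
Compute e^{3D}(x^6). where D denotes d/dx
x^{6} + 18 x^{5} + 135 x^{4} + 540 x^{3} + 1215 x^{2} + 1458 x + 729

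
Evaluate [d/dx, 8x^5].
40 x^{4}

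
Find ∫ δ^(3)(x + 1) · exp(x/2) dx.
- \frac{1}{8 e^{\frac{1}{2}}}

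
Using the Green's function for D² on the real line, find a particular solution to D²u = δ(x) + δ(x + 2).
\frac{|x|}{2} + \frac{|x + 2|}{2}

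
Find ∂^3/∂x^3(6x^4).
144 x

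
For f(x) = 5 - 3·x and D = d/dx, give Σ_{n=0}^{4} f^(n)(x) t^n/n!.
- 3 t - 3 x + 5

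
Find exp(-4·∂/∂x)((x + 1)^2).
x^{2} - 6 x + 9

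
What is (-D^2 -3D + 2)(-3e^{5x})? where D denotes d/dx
114 e^{5 x}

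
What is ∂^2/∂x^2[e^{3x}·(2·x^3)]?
6 x \left(3 x^{2} + 6 x + 2\right) e^{3 x}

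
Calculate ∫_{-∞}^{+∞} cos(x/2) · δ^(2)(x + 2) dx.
- \frac{\cos{\left(1 \right)}}{4}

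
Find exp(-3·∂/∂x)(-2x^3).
- 2 x^{3} + 18 x^{2} - 54 x + 54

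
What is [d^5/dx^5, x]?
5\frac{d^{4}}{dx^{4}}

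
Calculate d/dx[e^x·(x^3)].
x^{2} \left(x + 3\right) e^{x}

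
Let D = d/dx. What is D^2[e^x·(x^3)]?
x \left(x^{2} + 6 x + 6\right) e^{x}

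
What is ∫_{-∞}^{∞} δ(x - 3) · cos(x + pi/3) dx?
\cos{\left(\frac{\pi}{3} + 3 \right)}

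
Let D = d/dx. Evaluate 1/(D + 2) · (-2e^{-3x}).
2 e^{- 3 x}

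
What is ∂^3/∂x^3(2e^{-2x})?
- 16 e^{- 2 x}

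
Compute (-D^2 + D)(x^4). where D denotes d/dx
4 x^{2} \left(x - 3\right)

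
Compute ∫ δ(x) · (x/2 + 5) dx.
5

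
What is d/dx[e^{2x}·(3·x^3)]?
x^{2} \left(6 x + 9\right) e^{2 x}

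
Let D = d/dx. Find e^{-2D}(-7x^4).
- 7 x^{4} + 56 x^{3} - 168 x^{2} + 224 x - 112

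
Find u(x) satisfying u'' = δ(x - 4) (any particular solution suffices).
\frac{|x - 4|}{2}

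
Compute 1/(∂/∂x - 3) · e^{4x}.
e^{4 x}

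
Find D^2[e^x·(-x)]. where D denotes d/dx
\left(- x - 2\right) e^{x}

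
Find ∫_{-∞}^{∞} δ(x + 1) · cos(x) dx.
\cos{\left(1 \right)}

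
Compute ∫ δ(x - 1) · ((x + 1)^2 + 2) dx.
6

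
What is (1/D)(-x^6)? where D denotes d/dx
- \frac{x^{7}}{7}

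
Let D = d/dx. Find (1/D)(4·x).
2 x^{2}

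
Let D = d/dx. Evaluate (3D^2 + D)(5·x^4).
20 x^{2} \left(x + 9\right)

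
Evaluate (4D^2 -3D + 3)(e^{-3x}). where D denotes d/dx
48 e^{- 3 x}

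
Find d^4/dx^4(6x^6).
2160 x^{2}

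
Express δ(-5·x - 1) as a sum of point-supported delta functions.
\frac{\delta(x + 1/5)}{5}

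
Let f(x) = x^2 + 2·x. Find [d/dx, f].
2 x + 2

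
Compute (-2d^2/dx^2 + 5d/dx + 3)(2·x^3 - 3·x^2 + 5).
6 x^{3} + 21 x^{2} - 54 x + 27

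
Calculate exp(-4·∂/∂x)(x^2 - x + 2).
x^{2} - 9 x + 22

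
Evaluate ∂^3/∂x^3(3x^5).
180 x^{2}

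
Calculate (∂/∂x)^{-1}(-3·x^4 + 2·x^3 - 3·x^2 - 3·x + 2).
- \frac{3 x^{5}}{5} + \frac{x^{4}}{2} - x^{3} - \frac{3 x^{2}}{2} + 2 x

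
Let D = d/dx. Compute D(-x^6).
- 6 x^{5}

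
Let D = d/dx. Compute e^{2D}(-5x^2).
- 5 x^{2} - 20 x - 20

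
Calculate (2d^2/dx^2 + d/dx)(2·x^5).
10 x^{3} \left(x + 8\right)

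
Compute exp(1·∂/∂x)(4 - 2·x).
2 - 2 x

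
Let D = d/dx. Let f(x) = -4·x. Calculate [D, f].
-4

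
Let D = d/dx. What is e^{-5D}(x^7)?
x^{7} - 35 x^{6} + 525 x^{5} - 4375 x^{4} + 21875 x^{3} - 65625 x^{2} + 109375 x - 78125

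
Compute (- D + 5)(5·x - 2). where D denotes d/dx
25 x - 15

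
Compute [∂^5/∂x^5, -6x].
-30\frac{d^{4}}{dx^{4}}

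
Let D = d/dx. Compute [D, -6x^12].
- 72 x^{11}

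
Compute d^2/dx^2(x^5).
20 x^{3}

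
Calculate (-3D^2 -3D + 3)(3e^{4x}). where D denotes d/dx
- 171 e^{4 x}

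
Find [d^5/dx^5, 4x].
20\frac{d^{4}}{dx^{4}}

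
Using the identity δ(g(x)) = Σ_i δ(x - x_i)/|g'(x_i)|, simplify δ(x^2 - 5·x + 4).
\frac{\delta(x - 4) + \delta(x - 1)}{3}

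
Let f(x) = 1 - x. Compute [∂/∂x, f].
-1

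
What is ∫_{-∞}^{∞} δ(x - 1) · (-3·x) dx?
-3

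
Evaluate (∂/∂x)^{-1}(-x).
- \frac{x^{2}}{2}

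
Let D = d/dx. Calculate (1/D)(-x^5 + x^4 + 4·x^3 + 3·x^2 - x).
- \frac{x^{6}}{6} + \frac{x^{5}}{5} + x^{4} + x^{3} - \frac{x^{2}}{2}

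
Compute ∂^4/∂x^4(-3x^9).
- 9072 x^{5}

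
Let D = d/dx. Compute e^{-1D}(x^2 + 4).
x^{2} - 2 x + 5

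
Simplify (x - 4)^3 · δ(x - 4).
0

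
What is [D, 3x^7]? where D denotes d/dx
21 x^{6}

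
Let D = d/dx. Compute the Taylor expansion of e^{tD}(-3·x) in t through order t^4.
- 3 t - 3 x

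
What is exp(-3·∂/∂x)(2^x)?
2^{x - 3}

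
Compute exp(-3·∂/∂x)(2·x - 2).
2 x - 8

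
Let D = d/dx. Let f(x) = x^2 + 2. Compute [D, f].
2 x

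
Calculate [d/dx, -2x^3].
- 6 x^{2}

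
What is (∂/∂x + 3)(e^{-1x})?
2 e^{- x}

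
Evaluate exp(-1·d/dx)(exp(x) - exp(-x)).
- e^{1 - x} + e^{x - 1}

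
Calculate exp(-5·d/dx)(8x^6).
8 x^{6} - 240 x^{5} + 3000 x^{4} - 20000 x^{3} + 75000 x^{2} - 150000 x + 125000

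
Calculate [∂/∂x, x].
1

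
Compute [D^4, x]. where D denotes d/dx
4D^{3}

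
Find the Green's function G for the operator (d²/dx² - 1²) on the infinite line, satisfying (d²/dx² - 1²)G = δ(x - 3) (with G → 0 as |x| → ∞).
-\frac{e^{-|x - 3|}}{2}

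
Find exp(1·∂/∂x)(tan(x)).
\tan{\left(x + 1 \right)}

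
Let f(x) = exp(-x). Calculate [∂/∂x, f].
- e^{- x}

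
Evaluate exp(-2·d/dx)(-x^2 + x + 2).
- x^{2} + 5 x - 4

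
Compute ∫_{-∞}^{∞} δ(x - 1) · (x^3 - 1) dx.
0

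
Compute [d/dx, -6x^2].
- 12 x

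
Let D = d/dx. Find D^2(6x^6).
180 x^{4}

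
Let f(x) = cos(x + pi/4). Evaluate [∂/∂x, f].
- \sin{\left(x + \frac{\pi}{4} \right)}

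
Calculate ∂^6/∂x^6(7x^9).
423360 x^{3}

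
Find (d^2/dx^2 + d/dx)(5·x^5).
25 x^{3} \left(x + 4\right)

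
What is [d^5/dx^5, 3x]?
15\frac{d^{4}}{dx^{4}}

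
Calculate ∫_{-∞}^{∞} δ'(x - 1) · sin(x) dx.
- \cos{\left(1 \right)}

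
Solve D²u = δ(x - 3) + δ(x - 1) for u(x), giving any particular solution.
\frac{|x - 3|}{2} + \frac{|x - 1|}{2}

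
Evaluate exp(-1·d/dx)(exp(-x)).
e^{1 - x}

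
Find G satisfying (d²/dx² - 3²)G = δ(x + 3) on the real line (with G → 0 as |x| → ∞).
-\frac{e^{-3|x + 3|}}{6}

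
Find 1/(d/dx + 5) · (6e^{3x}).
\frac{3 e^{3 x}}{4}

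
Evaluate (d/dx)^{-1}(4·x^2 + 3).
\frac{4 x^{3}}{3} + 3 x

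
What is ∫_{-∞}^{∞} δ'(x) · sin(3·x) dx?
-3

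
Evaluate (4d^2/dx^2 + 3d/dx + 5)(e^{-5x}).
90 e^{- 5 x}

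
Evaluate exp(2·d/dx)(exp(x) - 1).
e^{x + 2} - 1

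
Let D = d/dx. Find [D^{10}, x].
10D^{9}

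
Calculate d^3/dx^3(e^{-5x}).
- 125 e^{- 5 x}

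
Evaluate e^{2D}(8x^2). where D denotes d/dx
8 x^{2} + 32 x + 32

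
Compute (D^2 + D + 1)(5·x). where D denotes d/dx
5 x + 5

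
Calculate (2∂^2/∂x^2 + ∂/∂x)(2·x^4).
8 x^{2} \left(x + 6\right)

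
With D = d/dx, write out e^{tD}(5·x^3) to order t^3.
5 t^{3} + 15 t^{2} x + 15 t x^{2} + 5 x^{3}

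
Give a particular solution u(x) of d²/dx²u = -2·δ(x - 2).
-|x - 2|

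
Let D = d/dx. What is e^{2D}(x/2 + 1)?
\frac{x}{2} + 2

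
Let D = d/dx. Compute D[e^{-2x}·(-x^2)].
2 x \left(x - 1\right) e^{- 2 x}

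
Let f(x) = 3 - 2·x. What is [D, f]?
-2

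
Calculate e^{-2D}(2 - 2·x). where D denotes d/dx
6 - 2 x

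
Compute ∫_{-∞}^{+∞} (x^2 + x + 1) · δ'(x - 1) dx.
-3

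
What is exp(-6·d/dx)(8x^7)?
8 x^{7} - 336 x^{6} + 6048 x^{5} - 60480 x^{4} + 362880 x^{3} - 1306368 x^{2} + 2612736 x - 2239488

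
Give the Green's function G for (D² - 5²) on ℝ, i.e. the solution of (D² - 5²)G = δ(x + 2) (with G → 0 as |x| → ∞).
-\frac{e^{-5|x + 2|}}{10}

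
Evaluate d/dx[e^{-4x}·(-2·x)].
2 \left(4 x - 1\right) e^{- 4 x}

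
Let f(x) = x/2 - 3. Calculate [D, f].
\frac{1}{2}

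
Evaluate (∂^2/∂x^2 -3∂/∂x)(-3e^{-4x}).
- 84 e^{- 4 x}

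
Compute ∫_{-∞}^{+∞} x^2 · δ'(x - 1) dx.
-2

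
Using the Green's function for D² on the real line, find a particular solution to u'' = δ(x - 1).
\frac{|x - 1|}{2}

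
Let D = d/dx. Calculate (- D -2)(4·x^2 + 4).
- 8 x^{2} - 8 x - 8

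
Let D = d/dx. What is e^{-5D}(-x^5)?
- x^{5} + 25 x^{4} - 250 x^{3} + 1250 x^{2} - 3125 x + 3125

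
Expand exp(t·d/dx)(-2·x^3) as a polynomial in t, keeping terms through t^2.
2 x \left(- 3 t^{2} - 3 t x - x^{2}\right)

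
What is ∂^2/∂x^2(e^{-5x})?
25 e^{- 5 x}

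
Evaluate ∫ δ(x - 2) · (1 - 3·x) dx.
-5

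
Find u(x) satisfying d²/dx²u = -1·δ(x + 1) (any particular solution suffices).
-\frac{|x + 1|}{2}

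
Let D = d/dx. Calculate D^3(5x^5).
300 x^{2}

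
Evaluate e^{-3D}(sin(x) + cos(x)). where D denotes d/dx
\sqrt{2} \cos{\left(- x + \frac{\pi}{4} + 3 \right)}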